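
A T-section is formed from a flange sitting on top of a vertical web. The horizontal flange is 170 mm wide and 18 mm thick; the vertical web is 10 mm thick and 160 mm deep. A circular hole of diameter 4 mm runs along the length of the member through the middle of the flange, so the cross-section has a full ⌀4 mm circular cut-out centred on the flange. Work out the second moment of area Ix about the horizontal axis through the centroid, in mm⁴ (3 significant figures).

Ix ≈ 1.18 × 10⁷ mm⁴

Break the section into simple shapes (no overlaps), measuring from the bottom-left corner of the bounding box.
Flange: 170 × 18, A = 3 060 mm², y = 169 mm, Ī = 82 620 mm⁴.
Web: 10 × 160, A = 1 600 mm², y = 80 mm, Ī = 3 413 333 mm⁴.
Hole (subtracted): ⌀4, A = 12.566 mm², y = 169 mm, Ī = 12.566 mm⁴.
Centroid: ȳ = ΣA·y / ΣA = 138.36 mm.
Transfer each piece to the horizontal axis through the centroid using Ī + A·d² with d = y − 138.36:
  flange: d = 30.641 mm → contributes +2 955 484 mm⁴
  web: d = -58.359 mm → contributes +8 862 651 mm⁴
  hole: d = 30.641 mm → contributes −11 810 mm⁴
Total I = 11 806 324 mm⁴.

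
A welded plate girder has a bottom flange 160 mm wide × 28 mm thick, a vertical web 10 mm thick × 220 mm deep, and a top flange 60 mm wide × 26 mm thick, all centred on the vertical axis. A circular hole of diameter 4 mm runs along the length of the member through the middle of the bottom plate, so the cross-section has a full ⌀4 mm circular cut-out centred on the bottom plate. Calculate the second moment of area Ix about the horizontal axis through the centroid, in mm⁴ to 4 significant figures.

Ix ≈ 8.561 × 10⁷ mm⁴

Break the section into simple shapes (no overlaps), measuring from the bottom-left corner of the bounding box.
Bottom plate: 160 × 28, A = 4 480 mm², y = 14 mm, Ī = 292 693 mm⁴.
Web plate: 10 × 220, A = 2 200 mm², y = 138 mm, Ī = 8 873 333 mm⁴.
Top plate: 60 × 26, A = 1 560 mm², y = 261 mm, Ī = 87 880 mm⁴.
Hole (subtracted): ⌀4, A = 12.5664 mm², y = 14 mm, Ī = 12.5664 mm⁴.
Centroid: ȳ = ΣA·y / ΣA = 93.9909 mm.
Transfer each piece to the horizontal axis through the centroid using Ī + A·d² with d = y − 93.9909:
  bottom plate: d = -79.9909 mm → contributes +28 958 186 mm⁴
  web plate: d = 44.0091 mm → contributes +13 134 291 mm⁴
  top plate: d = 167.009 mm → contributes +43 599 450 mm⁴
  hole: d = -79.9909 mm → contributes −80419.1 mm⁴
Total I = 85 611 509 mm⁴.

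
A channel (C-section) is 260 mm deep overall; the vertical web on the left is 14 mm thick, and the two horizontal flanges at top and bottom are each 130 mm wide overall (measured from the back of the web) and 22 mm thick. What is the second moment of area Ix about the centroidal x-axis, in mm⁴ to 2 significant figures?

Ix ≈ 9.3 × 10⁷ mm⁴

Split into non-overlapping primitives; take the origin at the lower-left of the bounding box.
Web: 14 × 260, A = 3 640 mm², y = 130 mm, Ī = 20 505 333 mm⁴.
Top flange (beyond web): 116 × 22, A = 2 552 mm², y = 249 mm, Ī = 102 931 mm⁴.
Bottom flange (beyond web): 116 × 22, A = 2 552 mm², y = 11 mm, Ī = 102 931 mm⁴.
By symmetry the centroid is at mid-height, ȳ = 130 mm.
Transfer each piece to the centroidal x-axis using Ī + A·d² with d = y − 130:
  web: d = 0 mm → contributes +20 505 333 mm⁴
  top flange (beyond web): d = 119 mm → contributes +36 241 803 mm⁴
  bottom flange (beyond web): d = -119 mm → contributes +36 241 803 mm⁴
Total I = 92 988 939 mm⁴.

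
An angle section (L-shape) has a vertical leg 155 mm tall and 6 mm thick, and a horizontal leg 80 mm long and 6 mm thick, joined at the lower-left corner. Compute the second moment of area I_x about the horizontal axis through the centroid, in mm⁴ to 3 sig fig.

Split into non-overlapping primitives; take the origin at the lower-left of the bounding box.
Vertical leg: 6 × 155, A = 930 mm², y = 77.5 mm, Ī = 1 861 938 mm⁴.
Horizontal leg (remainder): 74 × 6, A = 444 mm², y = 3 mm, Ī = 1 332 mm⁴.
Centroid: ȳ = ΣA·y / ΣA = 53.426 mm.
Transfer each piece to the horizontal axis through the centroid using Ī + A·d² with d = y − 53.426:
  vertical leg: d = 24.074 mm → contributes +2 400 937 mm⁴
  horizontal leg (remainder): d = -50.426 mm → contributes +1 130 316 mm⁴
Total I = 3 531 253 mm⁴.

I_x ≈ 3.53 × 10⁶ mm⁴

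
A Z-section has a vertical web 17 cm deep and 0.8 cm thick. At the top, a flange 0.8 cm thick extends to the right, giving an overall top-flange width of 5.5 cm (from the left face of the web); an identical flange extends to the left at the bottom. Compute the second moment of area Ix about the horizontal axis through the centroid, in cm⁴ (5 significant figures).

Ix ≈ 821.32 cm⁴

Treat the section as a set of non-overlapping primitives; coordinates are from the bounding-box lower-left.
Web: 0.8 × 17, A = 13.6 cm², y = 8.5 cm, Ī = 327.5333 cm⁴.
Top flange (beyond web): 4.7 × 0.8, A = 3.76 cm², y = 16.6 cm, Ī = 0.2005333 cm⁴.
Bottom flange (beyond web): 4.7 × 0.8, A = 3.76 cm², y = 0.4 cm, Ī = 0.2005333 cm⁴.
Centroid: ȳ = ΣA·y / ΣA = 8.5 cm.
Transfer each piece to the horizontal axis through the centroid using Ī + A·d² with d = y − 8.5:
  web: d = 0 cm → contributes +327.5333 cm⁴
  top flange (beyond web): d = 8.1 cm → contributes +246.8941 cm⁴
  bottom flange (beyond web): d = -8.1 cm → contributes +246.8941 cm⁴
Total I = 821.3216 cm⁴.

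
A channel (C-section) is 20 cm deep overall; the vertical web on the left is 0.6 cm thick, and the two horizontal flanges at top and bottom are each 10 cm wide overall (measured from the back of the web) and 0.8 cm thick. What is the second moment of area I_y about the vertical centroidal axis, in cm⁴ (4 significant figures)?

I_y ≈ 278.0 cm⁴

Decompose the section into non-overlapping parts with the origin at the bottom-left of its bounding rectangle.
Web: 0.6 × 20, A = 12 cm², x = 0.3 cm, Ī = 0.36 cm⁴.
Top flange (beyond web): 9.4 × 0.8, A = 7.52 cm², x = 5.3 cm, Ī = 55.3723 cm⁴.
Bottom flange (beyond web): 9.4 × 0.8, A = 7.52 cm², x = 5.3 cm, Ī = 55.3723 cm⁴.
Centroid: x̄ = ΣA·x / ΣA = 3.08107 cm.
Transfer each piece to the vertical centroidal axis using Ī + A·d² with d = x − 3.08107:
  web: d = -2.78107 cm → contributes +93.1719 cm⁴
  top flange (beyond web): d = 2.21893 cm → contributes +92.3983 cm⁴
  bottom flange (beyond web): d = 2.21893 cm → contributes +92.3983 cm⁴
Total I = 277.968 cm⁴.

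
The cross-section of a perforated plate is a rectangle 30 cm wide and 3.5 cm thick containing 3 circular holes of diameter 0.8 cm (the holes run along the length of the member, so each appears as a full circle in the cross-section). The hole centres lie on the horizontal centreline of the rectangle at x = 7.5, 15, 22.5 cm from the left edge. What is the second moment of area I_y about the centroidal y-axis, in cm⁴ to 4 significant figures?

I_y ≈ 7818 cm⁴

Treat the section as a set of non-overlapping primitives; coordinates are from the bounding-box lower-left.
Plate: 30 × 3.5, A = 105 cm², x = 15 cm, Ī = 7 875 cm⁴.
Hole 1 (subtracted): ⌀0.8, A = 0.502655 cm², x = 7.5 cm, Ī = 0.0201062 cm⁴.
Hole 2 (subtracted): ⌀0.8, A = 0.502655 cm², x = 15 cm, Ī = 0.0201062 cm⁴.
Hole 3 (subtracted): ⌀0.8, A = 0.502655 cm², x = 22.5 cm, Ī = 0.0201062 cm⁴.
By symmetry the centroid is at mid-width, x̄ = 15 cm.
Transfer each piece to the centroidal y-axis using Ī + A·d² with d = x − 15:
  plate: d = 0 cm → contributes +7 875 cm⁴
  hole 1: d = -7.5 cm → contributes −28.2944 cm⁴
  hole 2: d = 0 cm → contributes −0.0201062 cm⁴
  hole 3: d = 7.5 cm → contributes −28.2944 cm⁴
Total I = 7818.39 cm⁴.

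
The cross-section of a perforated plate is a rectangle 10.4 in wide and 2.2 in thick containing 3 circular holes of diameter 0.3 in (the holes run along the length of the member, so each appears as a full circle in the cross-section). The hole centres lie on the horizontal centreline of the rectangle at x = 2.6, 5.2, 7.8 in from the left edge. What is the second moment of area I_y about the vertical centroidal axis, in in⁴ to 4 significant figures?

Break the section into simple shapes (no overlaps), measuring from the bottom-left corner of the bounding box.
Plate: 10.4 × 2.2, A = 22.88 in², x = 5.2 in, Ī = 206.225 in⁴.
Hole 1 (subtracted): ⌀0.3, A = 0.0706858 in², x = 2.6 in, Ī = 0.000397608 in⁴.
Hole 2 (subtracted): ⌀0.3, A = 0.0706858 in², x = 5.2 in, Ī = 0.000397608 in⁴.
Hole 3 (subtracted): ⌀0.3, A = 0.0706858 in², x = 7.8 in, Ī = 0.000397608 in⁴.
By symmetry the centroid is at mid-width, x̄ = 5.2 in.
Transfer each piece to the vertical centroidal axis using Ī + A·d² with d = x − 5.2:
  plate: d = 0 in → contributes +206.225 in⁴
  hole 1: d = -2.6 in → contributes −0.478234 in⁴
  hole 2: d = 0 in → contributes −0.000397608 in⁴
  hole 3: d = 2.6 in → contributes −0.478234 in⁴
Total I = 205.268 in⁴.

I_y ≈ 205.3 in⁴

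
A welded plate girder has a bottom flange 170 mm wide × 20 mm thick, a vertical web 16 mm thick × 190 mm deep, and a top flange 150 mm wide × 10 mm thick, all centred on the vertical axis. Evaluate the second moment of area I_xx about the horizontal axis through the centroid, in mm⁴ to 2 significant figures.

Break the section into simple shapes (no overlaps), measuring from the bottom-left corner of the bounding box.
Bottom plate: 170 × 20, A = 3 400 mm², y = 10 mm, Ī = 113 333 mm⁴.
Web plate: 16 × 190, A = 3 040 mm², y = 115 mm, Ī = 9 145 333 mm⁴.
Top plate: 150 × 10, A = 1 500 mm², y = 215 mm, Ī = 12 500 mm⁴.
Centroid: ȳ = ΣA·y / ΣA = 88.93 mm.
Transfer each piece to the horizontal axis through the centroid using Ī + A·d² with d = y − 88.93:
  bottom plate: d = -78.93 mm → contributes +21 294 862 mm⁴
  web plate: d = 26.07 mm → contributes +11 211 538 mm⁴
  top plate: d = 126.1 mm → contributes +23 853 167 mm⁴
Total I = 56 359 567 mm⁴.

I_xx ≈ 5.6 × 10⁷ mm⁴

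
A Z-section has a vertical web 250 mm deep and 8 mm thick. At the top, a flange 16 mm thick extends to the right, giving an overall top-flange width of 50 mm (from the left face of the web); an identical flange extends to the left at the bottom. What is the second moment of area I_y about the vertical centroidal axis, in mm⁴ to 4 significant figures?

I_y ≈ 1.048 × 10⁶ mm⁴

Break the section into simple shapes (no overlaps), measuring from the bottom-left corner of the bounding box.
Web: 8 × 250, A = 2 000 mm², x = 46 mm, Ī = 10666.7 mm⁴.
Top flange (beyond web): 42 × 16, A = 672 mm², x = 71 mm, Ī = 98 784 mm⁴.
Bottom flange (beyond web): 42 × 16, A = 672 mm², x = 21 mm, Ī = 98 784 mm⁴.
Centroid: x̄ = ΣA·x / ΣA = 46 mm.
Transfer each piece to the vertical centroidal axis using Ī + A·d² with d = x − 46:
  web: d = 0 mm → contributes +10666.7 mm⁴
  top flange (beyond web): d = 25 mm → contributes +518 784 mm⁴
  bottom flange (beyond web): d = -25 mm → contributes +518 784 mm⁴
Total I = 1 048 235 mm⁴.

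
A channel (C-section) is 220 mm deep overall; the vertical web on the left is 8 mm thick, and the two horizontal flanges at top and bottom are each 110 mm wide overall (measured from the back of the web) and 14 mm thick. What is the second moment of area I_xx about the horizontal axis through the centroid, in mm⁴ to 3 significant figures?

Split into non-overlapping primitives; take the origin at the lower-left of the bounding box.
Web: 8 × 220, A = 1 760 mm², y = 110 mm, Ī = 7 098 667 mm⁴.
Top flange (beyond web): 102 × 14, A = 1 428 mm², y = 213 mm, Ī = 23 324 mm⁴.
Bottom flange (beyond web): 102 × 14, A = 1 428 mm², y = 7 mm, Ī = 23 324 mm⁴.
By symmetry the centroid is at mid-height, ȳ = 110 mm.
Transfer each piece to the horizontal axis through the centroid using Ī + A·d² with d = y − 110:
  web: d = 0 mm → contributes +7 098 667 mm⁴
  top flange (beyond web): d = 103 mm → contributes +15 172 976 mm⁴
  bottom flange (beyond web): d = -103 mm → contributes +15 172 976 mm⁴
Total I = 37 444 619 mm⁴.

I_xx ≈ 3.74 × 10⁷ mm⁴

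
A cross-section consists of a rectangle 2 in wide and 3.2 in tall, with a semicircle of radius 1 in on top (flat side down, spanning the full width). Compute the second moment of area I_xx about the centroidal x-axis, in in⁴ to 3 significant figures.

Split into non-overlapping primitives; take the origin at the lower-left of the bounding box.
Rectangular body: 2 × 3.2, A = 6.4 in², y = 1.6 in, Ī = 5.4613 in⁴.
Semicircular cap: semicircle r = 1, A = 1.5708 in², y = 3.6244 in, Ī = 0.10976 in⁴.
Centroid: ȳ = ΣA·y / ΣA = 1.9989 in.
Transfer each piece to the centroidal x-axis using Ī + A·d² with d = y − 1.9989:
  rectangular body: d = -0.39895 in → contributes +6.48 in⁴
  semicircular cap: d = 1.6255 in → contributes +4.26 in⁴
Total I = 10.74 in⁴.

I_xx ≈ 10.7 in⁴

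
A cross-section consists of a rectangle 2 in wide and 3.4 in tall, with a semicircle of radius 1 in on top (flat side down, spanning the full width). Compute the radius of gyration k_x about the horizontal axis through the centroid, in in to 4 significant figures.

k_x ≈ 1.218 in

Split into non-overlapping primitives; take the origin at the lower-left of the bounding box.
Rectangular body: 2 × 3.4, A = 6.8 in², y = 1.7 in, Ī = 6.55067 in⁴.
Semicircular cap: semicircle r = 1, A = 1.5708 in², y = 3.82441 in, Ī = 0.109757 in⁴.
Centroid: ȳ = ΣA·y / ΣA = 2.09865 in.
Transfer each piece to the horizontal axis through the centroid using Ī + A·d² with d = y − 2.09865:
  rectangular body: d = -0.39865 in → contributes +7.63134 in⁴
  semicircular cap: d = 1.72576 in → contributes +4.78799 in⁴
Total I = 12.4193 in⁴.
Radius of gyration: k = √(I/A) = √(12.4193 / 8.3708) = 1.21805 in.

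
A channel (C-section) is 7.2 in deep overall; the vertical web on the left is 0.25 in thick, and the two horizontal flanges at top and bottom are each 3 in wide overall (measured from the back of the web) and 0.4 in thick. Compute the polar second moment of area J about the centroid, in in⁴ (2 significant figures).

Treat the section as a set of non-overlapping primitives; coordinates are from the bounding-box lower-left.
Web: 0.25 × 7.2, A = 1.8 in², y = 3.6 in, Ī = 7.776 in⁴.
Top flange (beyond web): 2.75 × 0.4, A = 1.1 in², y = 7 in, Ī = 0.01467 in⁴.
Bottom flange (beyond web): 2.75 × 0.4, A = 1.1 in², y = 0.2 in, Ī = 0.01467 in⁴.
By symmetry the centroid is at mid-height, ȳ = 3.6 in.
Transfer each piece to the centroidal x-axis using Ī + A·d² with d = y − 3.6:
  web: d = 0 in → contributes +7.776 in⁴
  top flange (beyond web): d = 3.4 in → contributes +12.73 in⁴
  bottom flange (beyond web): d = -3.4 in → contributes +12.73 in⁴
Total I = 33.24 in⁴.
For the y-axis: x̄ = 0.95 in.
Repeating about the centroidal y-axis gives I_y = 3.623 in⁴.
Polar second moment: J = I_x + I_y = 36.86 in⁴.

J ≈ 37 in⁴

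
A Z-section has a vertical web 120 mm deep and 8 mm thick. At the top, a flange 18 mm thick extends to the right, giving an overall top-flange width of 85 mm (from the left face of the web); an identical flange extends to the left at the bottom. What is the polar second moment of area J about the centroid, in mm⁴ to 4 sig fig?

J ≈ 1.482 × 10⁷ mm⁴

Treat the section as a set of non-overlapping primitives; coordinates are from the bounding-box lower-left.
Web: 8 × 120, A = 960 mm², y = 60 mm, Ī = 1 152 000 mm⁴.
Top flange (beyond web): 77 × 18, A = 1 386 mm², y = 111 mm, Ī = 37 422 mm⁴.
Bottom flange (beyond web): 77 × 18, A = 1 386 mm², y = 9 mm, Ī = 37 422 mm⁴.
Centroid: ȳ = ΣA·y / ΣA = 60 mm.
Transfer each piece to the centroidal x-axis using Ī + A·d² with d = y − 60:
  web: d = 0 mm → contributes +1 152 000 mm⁴
  top flange (beyond web): d = 51 mm → contributes +3 642 408 mm⁴
  bottom flange (beyond web): d = -51 mm → contributes +3 642 408 mm⁴
Total I = 8 436 816 mm⁴.
For the y-axis: x̄ = 81 mm.
Repeating about the centroidal y-axis gives I_y = 6 381 644 mm⁴.
Polar second moment: J = I_x + I_y = 14 818 460 mm⁴.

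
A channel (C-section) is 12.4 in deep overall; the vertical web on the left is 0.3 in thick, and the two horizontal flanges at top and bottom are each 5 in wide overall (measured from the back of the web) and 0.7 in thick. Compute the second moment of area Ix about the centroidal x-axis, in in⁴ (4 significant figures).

Ix ≈ 273.1 in⁴

Decompose the section into non-overlapping parts with the origin at the bottom-left of its bounding rectangle.
Web: 0.3 × 12.4, A = 3.72 in², y = 6.2 in, Ī = 47.6656 in⁴.
Top flange (beyond web): 4.7 × 0.7, A = 3.29 in², y = 12.05 in, Ī = 0.134342 in⁴.
Bottom flange (beyond web): 4.7 × 0.7, A = 3.29 in², y = 0.35 in, Ī = 0.134342 in⁴.
By symmetry the centroid is at mid-height, ȳ = 6.2 in.
Transfer each piece to the centroidal x-axis using Ī + A·d² with d = y − 6.2:
  web: d = 0 in → contributes +47.6656 in⁴
  top flange (beyond web): d = 5.85 in → contributes +112.726 in⁴
  bottom flange (beyond web): d = -5.85 in → contributes +112.726 in⁴
Total I = 273.118 in⁴.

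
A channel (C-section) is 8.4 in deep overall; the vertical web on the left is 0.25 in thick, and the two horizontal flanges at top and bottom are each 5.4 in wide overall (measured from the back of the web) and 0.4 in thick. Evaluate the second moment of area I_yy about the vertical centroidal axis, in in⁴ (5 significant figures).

Split into non-overlapping primitives; take the origin at the lower-left of the bounding box.
Web: 0.25 × 8.4, A = 2.1 in², x = 0.125 in, Ī = 0.0109375 in⁴.
Top flange (beyond web): 5.15 × 0.4, A = 2.06 in², x = 2.825 in, Ī = 4.553029 in⁴.
Bottom flange (beyond web): 5.15 × 0.4, A = 2.06 in², x = 2.825 in, Ī = 4.553029 in⁴.
Centroid: x̄ = ΣA·x / ΣA = 1.913424 in.
Transfer each piece to the vertical centroidal axis using Ī + A·d² with d = x − 1.913424:
  web: d = -1.788424 in → contributes +6.727708 in⁴
  top flange (beyond web): d = 0.9115756 in → contributes +6.264827 in⁴
  bottom flange (beyond web): d = 0.9115756 in → contributes +6.264827 in⁴
Total I = 19.25736 in⁴.

I_yy ≈ 19.257 in⁴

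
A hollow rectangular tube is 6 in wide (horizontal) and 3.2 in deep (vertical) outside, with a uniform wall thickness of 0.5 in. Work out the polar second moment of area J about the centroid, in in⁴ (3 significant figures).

Break the section into simple shapes (no overlaps), measuring from the bottom-left corner of the bounding box.
Outer rectangle: 6 × 3.2, A = 19.2 in², y = 1.6 in, Ī = 16.384 in⁴.
Inner void (subtracted): 5 × 2.2, A = 11 in², y = 1.6 in, Ī = 4.4367 in⁴.
By symmetry the centroid is at mid-height, ȳ = 1.6 in.
All pieces are centred on the centroidal x-axis, so I = ΣĪ (holes subtracted) = 11.947 in⁴.
Repeating about the centroidal y-axis gives I_y = 34.683 in⁴.
Polar second moment: J = I_x + I_y = 46.631 in⁴.

J ≈ 46.6 in⁴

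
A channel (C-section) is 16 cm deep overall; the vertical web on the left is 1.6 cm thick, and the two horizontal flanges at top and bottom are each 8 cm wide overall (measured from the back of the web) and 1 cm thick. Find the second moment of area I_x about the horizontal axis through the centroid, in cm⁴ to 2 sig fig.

I_x ≈ 1300 cm⁴

Break the section into simple shapes (no overlaps), measuring from the bottom-left corner of the bounding box.
Web: 1.6 × 16, A = 25.6 cm², y = 8 cm, Ī = 546.1 cm⁴.
Top flange (beyond web): 6.4 × 1, A = 6.4 cm², y = 15.5 cm, Ī = 0.5333 cm⁴.
Bottom flange (beyond web): 6.4 × 1, A = 6.4 cm², y = 0.5 cm, Ī = 0.5333 cm⁴.
By symmetry the centroid is at mid-height, ȳ = 8 cm.
Transfer each piece to the horizontal axis through the centroid using Ī + A·d² with d = y − 8:
  web: d = 0 cm → contributes +546.1 cm⁴
  top flange (beyond web): d = 7.5 cm → contributes +360.5 cm⁴
  bottom flange (beyond web): d = -7.5 cm → contributes +360.5 cm⁴
Total I = 1 267 cm⁴.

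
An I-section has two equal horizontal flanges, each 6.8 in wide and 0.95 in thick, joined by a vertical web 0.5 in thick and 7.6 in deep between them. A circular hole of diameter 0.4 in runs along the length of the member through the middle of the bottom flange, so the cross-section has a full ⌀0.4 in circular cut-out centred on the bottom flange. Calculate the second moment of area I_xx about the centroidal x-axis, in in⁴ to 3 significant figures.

Treat the section as a set of non-overlapping primitives; coordinates are from the bounding-box lower-left.
Bottom flange: 6.8 × 0.95, A = 6.46 in², y = 0.475 in, Ī = 0.48585 in⁴.
Web: 0.5 × 7.6, A = 3.8 in², y = 4.75 in, Ī = 18.291 in⁴.
Top flange: 6.8 × 0.95, A = 6.46 in², y = 9.025 in, Ī = 0.48585 in⁴.
Hole (subtracted): ⌀0.4, A = 0.12566 in², y = 0.475 in, Ī = 0.0012566 in⁴.
Centroid: ȳ = ΣA·y / ΣA = 4.7824 in.
Transfer each piece to the centroidal x-axis using Ī + A·d² with d = y − 4.7824:
  bottom flange: d = -4.3074 in → contributes +120.34 in⁴
  web: d = -0.032373 in → contributes +18.295 in⁴
  top flange: d = 4.2426 in → contributes +116.77 in⁴
  hole: d = -4.3074 in → contributes −2.3328 in⁴
Total I = 253.07 in⁴.

I_xx ≈ 253 in⁴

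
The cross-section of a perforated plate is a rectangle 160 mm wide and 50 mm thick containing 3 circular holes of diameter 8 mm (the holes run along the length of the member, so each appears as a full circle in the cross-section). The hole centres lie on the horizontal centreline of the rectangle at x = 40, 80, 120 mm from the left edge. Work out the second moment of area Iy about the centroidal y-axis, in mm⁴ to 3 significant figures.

Split into non-overlapping primitives; take the origin at the lower-left of the bounding box.
Plate: 160 × 50, A = 8 000 mm², x = 80 mm, Ī = 17 066 667 mm⁴.
Hole 1 (subtracted): ⌀8, A = 50.265 mm², x = 40 mm, Ī = 201.06 mm⁴.
Hole 2 (subtracted): ⌀8, A = 50.265 mm², x = 80 mm, Ī = 201.06 mm⁴.
Hole 3 (subtracted): ⌀8, A = 50.265 mm², x = 120 mm, Ī = 201.06 mm⁴.
By symmetry the centroid is at mid-width, x̄ = 80 mm.
Transfer each piece to the centroidal y-axis using Ī + A·d² with d = x − 80:
  plate: d = 0 mm → contributes +17 066 667 mm⁴
  hole 1: d = -40 mm → contributes −80 626 mm⁴
  hole 2: d = 0 mm → contributes −201.06 mm⁴
  hole 3: d = 40 mm → contributes −80 626 mm⁴
Total I = 16 905 214 mm⁴.

Iy ≈ 1.69 × 10⁷ mm⁴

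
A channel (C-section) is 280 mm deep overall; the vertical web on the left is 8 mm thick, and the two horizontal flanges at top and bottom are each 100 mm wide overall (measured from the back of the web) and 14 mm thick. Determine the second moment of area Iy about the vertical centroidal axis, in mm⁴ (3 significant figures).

Iy ≈ 4.82 × 10⁶ mm⁴

Decompose the section into non-overlapping parts with the origin at the bottom-left of its bounding rectangle.
Web: 8 × 280, A = 2 240 mm², x = 4 mm, Ī = 11 947 mm⁴.
Top flange (beyond web): 92 × 14, A = 1 288 mm², x = 54 mm, Ī = 908 469 mm⁴.
Bottom flange (beyond web): 92 × 14, A = 1 288 mm², x = 54 mm, Ī = 908 469 mm⁴.
Centroid: x̄ = ΣA·x / ΣA = 30.744 mm.
Transfer each piece to the vertical centroidal axis using Ī + A·d² with d = x − 30.744:
  web: d = -26.744 mm → contributes +1 614 110 mm⁴
  top flange (beyond web): d = 23.256 mm → contributes +1 605 062 mm⁴
  bottom flange (beyond web): d = 23.256 mm → contributes +1 605 062 mm⁴
Total I = 4 824 234 mm⁴.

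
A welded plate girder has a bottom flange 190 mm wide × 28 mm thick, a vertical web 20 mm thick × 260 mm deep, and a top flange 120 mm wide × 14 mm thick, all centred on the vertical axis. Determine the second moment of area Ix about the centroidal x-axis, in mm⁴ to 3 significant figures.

Ix ≈ 1.48 × 10⁸ mm⁴

Break the section into simple shapes (no overlaps), measuring from the bottom-left corner of the bounding box.
Bottom plate: 190 × 28, A = 5 320 mm², y = 14 mm, Ī = 347 573 mm⁴.
Web plate: 20 × 260, A = 5 200 mm², y = 158 mm, Ī = 29 293 333 mm⁴.
Top plate: 120 × 14, A = 1 680 mm², y = 295 mm, Ī = 27 440 mm⁴.
Centroid: ȳ = ΣA·y / ΣA = 114.07 mm.
Transfer each piece to the centroidal x-axis using Ī + A·d² with d = y − 114.07:
  bottom plate: d = -100.07 mm → contributes +53 624 349 mm⁴
  web plate: d = 43.928 mm → contributes +39 327 553 mm⁴
  top plate: d = 180.93 mm → contributes +55 022 061 mm⁴
Total I = 147 973 963 mm⁴.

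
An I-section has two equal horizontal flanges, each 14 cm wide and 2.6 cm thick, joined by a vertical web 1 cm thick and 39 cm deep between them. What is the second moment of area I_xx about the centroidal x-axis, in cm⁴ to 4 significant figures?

Split into non-overlapping primitives; take the origin at the lower-left of the bounding box.
Bottom flange: 14 × 2.6, A = 36.4 cm², y = 1.3 cm, Ī = 20.5053 cm⁴.
Web: 1 × 39, A = 39 cm², y = 22.1 cm, Ī = 4943.25 cm⁴.
Top flange: 14 × 2.6, A = 36.4 cm², y = 42.9 cm, Ī = 20.5053 cm⁴.
By symmetry the centroid is at mid-height, ȳ = 22.1 cm.
Transfer each piece to the centroidal x-axis using Ī + A·d² with d = y − 22.1:
  bottom flange: d = -20.8 cm → contributes +15768.6 cm⁴
  web: d = 0 cm → contributes +4943.25 cm⁴
  top flange: d = 20.8 cm → contributes +15768.6 cm⁴
Total I = 36480.5 cm⁴.

I_xx ≈ 3.648 × 10⁴ cm⁴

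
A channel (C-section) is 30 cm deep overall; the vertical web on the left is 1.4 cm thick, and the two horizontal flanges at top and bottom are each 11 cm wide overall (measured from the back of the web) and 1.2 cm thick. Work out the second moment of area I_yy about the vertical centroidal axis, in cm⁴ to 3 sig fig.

Decompose the section into non-overlapping parts with the origin at the bottom-left of its bounding rectangle.
Web: 1.4 × 30, A = 42 cm², x = 0.7 cm, Ī = 6.86 cm⁴.
Top flange (beyond web): 9.6 × 1.2, A = 11.52 cm², x = 6.2 cm, Ī = 88.474 cm⁴.
Bottom flange (beyond web): 9.6 × 1.2, A = 11.52 cm², x = 6.2 cm, Ī = 88.474 cm⁴.
Centroid: x̄ = ΣA·x / ΣA = 2.6483 cm.
Transfer each piece to the vertical centroidal axis using Ī + A·d² with d = x − 2.6483:
  web: d = -1.9483 cm → contributes +166.29 cm⁴
  top flange (beyond web): d = 3.5517 cm → contributes +233.79 cm⁴
  bottom flange (beyond web): d = 3.5517 cm → contributes +233.79 cm⁴
Total I = 633.87 cm⁴.

I_yy ≈ 634 cm⁴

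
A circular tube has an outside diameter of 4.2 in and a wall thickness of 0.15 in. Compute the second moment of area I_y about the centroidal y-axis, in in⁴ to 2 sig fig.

I_y ≈ 3.9 in⁴

Treat the section as a set of non-overlapping primitives; coordinates are from the bounding-box lower-left.
Outer circle: ⌀4.2, A = 13.85 in², x = 2.1 in, Ī = 15.27 in⁴.
Bore (subtracted): ⌀3.9, A = 11.95 in², x = 2.1 in, Ī = 11.36 in⁴.
By symmetry the centroid is at mid-width, x̄ = 2.1 in.
All pieces are centred on the centroidal y-axis, so I = ΣĪ (holes subtracted) = 3.918 in⁴.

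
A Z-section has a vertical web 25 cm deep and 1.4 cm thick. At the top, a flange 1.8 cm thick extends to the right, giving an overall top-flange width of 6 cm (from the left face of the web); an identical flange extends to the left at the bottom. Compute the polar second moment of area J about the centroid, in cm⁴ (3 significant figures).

J ≈ 4240 cm⁴

Decompose the section into non-overlapping parts with the origin at the bottom-left of its bounding rectangle.
Web: 1.4 × 25, A = 35 cm², y = 12.5 cm, Ī = 1822.9 cm⁴.
Top flange (beyond web): 4.6 × 1.8, A = 8.28 cm², y = 24.1 cm, Ī = 2.2356 cm⁴.
Bottom flange (beyond web): 4.6 × 1.8, A = 8.28 cm², y = 0.9 cm, Ī = 2.2356 cm⁴.
Centroid: ȳ = ΣA·y / ΣA = 12.5 cm.
Transfer each piece to the centroidal x-axis using Ī + A·d² with d = y − 12.5:
  web: d = 0 cm → contributes +1822.9 cm⁴
  top flange (beyond web): d = 11.6 cm → contributes +1116.4 cm⁴
  bottom flange (beyond web): d = -11.6 cm → contributes +1116.4 cm⁴
Total I = 4055.7 cm⁴.
For the y-axis: x̄ = 5.3 cm.
Repeating about the centroidal y-axis gives I_y = 183.96 cm⁴.
Polar second moment: J = I_x + I_y = 4239.7 cm⁴.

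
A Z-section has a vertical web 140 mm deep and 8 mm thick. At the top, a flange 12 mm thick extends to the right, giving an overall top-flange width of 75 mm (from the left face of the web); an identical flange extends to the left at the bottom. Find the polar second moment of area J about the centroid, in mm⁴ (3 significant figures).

J ≈ 1.13 × 10⁷ mm⁴

Treat the section as a set of non-overlapping primitives; coordinates are from the bounding-box lower-left.
Web: 8 × 140, A = 1 120 mm², y = 70 mm, Ī = 1 829 333 mm⁴.
Top flange (beyond web): 67 × 12, A = 804 mm², y = 134 mm, Ī = 9 648 mm⁴.
Bottom flange (beyond web): 67 × 12, A = 804 mm², y = 6 mm, Ī = 9 648 mm⁴.
Centroid: ȳ = ΣA·y / ΣA = 70 mm.
Transfer each piece to the centroidal x-axis using Ī + A·d² with d = y − 70:
  web: d = 0 mm → contributes +1 829 333 mm⁴
  top flange (beyond web): d = 64 mm → contributes +3 302 832 mm⁴
  bottom flange (beyond web): d = -64 mm → contributes +3 302 832 mm⁴
Total I = 8 434 997 mm⁴.
For the y-axis: x̄ = 71 mm.
Repeating about the centroidal y-axis gives I_y = 2 868 749 mm⁴.
Polar second moment: J = I_x + I_y = 11 303 747 mm⁴.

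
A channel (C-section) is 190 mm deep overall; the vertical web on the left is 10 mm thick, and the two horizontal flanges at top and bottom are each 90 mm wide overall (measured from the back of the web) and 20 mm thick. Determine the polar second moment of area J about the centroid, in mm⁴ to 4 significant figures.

Treat the section as a set of non-overlapping primitives; coordinates are from the bounding-box lower-left.
Web: 10 × 190, A = 1 900 mm², y = 95 mm, Ī = 5 715 833 mm⁴.
Top flange (beyond web): 80 × 20, A = 1 600 mm², y = 180 mm, Ī = 53333.3 mm⁴.
Bottom flange (beyond web): 80 × 20, A = 1 600 mm², y = 10 mm, Ī = 53333.3 mm⁴.
By symmetry the centroid is at mid-height, ȳ = 95 mm.
Transfer each piece to the centroidal x-axis using Ī + A·d² with d = y − 95:
  web: d = 0 mm → contributes +5 715 833 mm⁴
  top flange (beyond web): d = 85 mm → contributes +11 613 333 mm⁴
  bottom flange (beyond web): d = -85 mm → contributes +11 613 333 mm⁴
Total I = 28 942 500 mm⁴.
For the y-axis: x̄ = 33.2353 mm.
Repeating about the centroidal y-axis gives I_y = 4 136 618 mm⁴.
Polar second moment: J = I_x + I_y = 33 079 118 mm⁴.

J ≈ 3.308 × 10⁷ mm⁴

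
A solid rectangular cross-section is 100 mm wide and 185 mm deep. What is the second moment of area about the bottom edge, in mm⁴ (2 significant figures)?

I_base ≈ 2.1 × 10⁸ mm⁴

The section: 100 × 185, A = 18 500 mm², y = 92.5 mm, Ī = 52 763 542 mm⁴.
Transfer it to a horizontal axis along the bottom face using Ī + A·d² with d = y − 0:
  the section: d = 92.5 mm → contributes +211 054 167 mm⁴
Total I = 211 054 167 mm⁴.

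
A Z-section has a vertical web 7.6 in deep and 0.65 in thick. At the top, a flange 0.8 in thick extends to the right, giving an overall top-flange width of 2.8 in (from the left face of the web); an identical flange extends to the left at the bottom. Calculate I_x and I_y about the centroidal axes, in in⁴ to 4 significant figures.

I_x ≈ 63.73 in⁴, I_y ≈ 8.241 in⁴

Treat the section as a set of non-overlapping primitives; coordinates are from the bounding-box lower-left.
Web: 0.65 × 7.6, A = 4.94 in², y = 3.8 in, Ī = 23.7779 in⁴.
Top flange (beyond web): 2.15 × 0.8, A = 1.72 in², y = 7.2 in, Ī = 0.0917333 in⁴.
Bottom flange (beyond web): 2.15 × 0.8, A = 1.72 in², y = 0.4 in, Ī = 0.0917333 in⁴.
Centroid: ȳ = ΣA·y / ΣA = 3.8 in.
Transfer each piece to the centroidal x-axis using Ī + A·d² with d = y − 3.8:
  web: d = 0 in → contributes +23.7779 in⁴
  top flange (beyond web): d = 3.4 in → contributes +19.9749 in⁴
  bottom flange (beyond web): d = -3.4 in → contributes +19.9749 in⁴
Total I = 63.7277 in⁴.
For the y-axis: x̄ = 2.475 in.
Repeating about the centroidal y-axis gives I_y = 8.24145 in⁴.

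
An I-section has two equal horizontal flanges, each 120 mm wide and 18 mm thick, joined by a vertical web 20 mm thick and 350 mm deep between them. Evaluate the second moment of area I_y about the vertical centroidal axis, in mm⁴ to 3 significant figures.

Split into non-overlapping primitives; take the origin at the lower-left of the bounding box.
Bottom flange: 120 × 18, A = 2 160 mm², x = 60 mm, Ī = 2 592 000 mm⁴.
Web: 20 × 350, A = 7 000 mm², x = 60 mm, Ī = 233 333 mm⁴.
Top flange: 120 × 18, A = 2 160 mm², x = 60 mm, Ī = 2 592 000 mm⁴.
By symmetry the centroid is at mid-width, x̄ = 60 mm.
All pieces are centred on the vertical centroidal axis, so I = ΣĪ = 5 417 333 mm⁴.

I_y ≈ 5.42 × 10⁶ mm⁴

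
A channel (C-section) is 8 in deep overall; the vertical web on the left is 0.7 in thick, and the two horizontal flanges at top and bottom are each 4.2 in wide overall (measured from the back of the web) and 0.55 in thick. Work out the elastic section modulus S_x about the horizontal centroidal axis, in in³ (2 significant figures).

Treat the section as a set of non-overlapping primitives; coordinates are from the bounding-box lower-left.
Web: 0.7 × 8, A = 5.6 in², y = 4 in, Ī = 29.87 in⁴.
Top flange (beyond web): 3.5 × 0.55, A = 1.925 in², y = 7.725 in, Ī = 0.04853 in⁴.
Bottom flange (beyond web): 3.5 × 0.55, A = 1.925 in², y = 0.275 in, Ī = 0.04853 in⁴.
By symmetry the centroid is at mid-height, ȳ = 4 in.
Transfer each piece to the horizontal centroidal axis using Ī + A·d² with d = y − 4:
  web: d = 0 in → contributes +29.87 in⁴
  top flange (beyond web): d = 3.725 in → contributes +26.76 in⁴
  bottom flange (beyond web): d = -3.725 in → contributes +26.76 in⁴
Total I = 83.38 in⁴.
Extreme fibre distance c = 4 in; S = I/c = 20.85 in³.

S_x ≈ 21 in³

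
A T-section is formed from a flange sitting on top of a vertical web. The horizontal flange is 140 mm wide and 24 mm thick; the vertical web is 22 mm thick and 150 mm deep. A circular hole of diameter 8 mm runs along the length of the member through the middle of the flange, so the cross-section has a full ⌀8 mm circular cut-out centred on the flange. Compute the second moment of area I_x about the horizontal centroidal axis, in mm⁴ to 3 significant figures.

Treat the section as a set of non-overlapping primitives; coordinates are from the bounding-box lower-left.
Flange: 140 × 24, A = 3 360 mm², y = 162 mm, Ī = 161 280 mm⁴.
Web: 22 × 150, A = 3 300 mm², y = 75 mm, Ī = 6 187 500 mm⁴.
Hole (subtracted): ⌀8, A = 50.265 mm², y = 162 mm, Ī = 201.06 mm⁴.
Centroid: ȳ = ΣA·y / ΣA = 118.56 mm.
Transfer each piece to the horizontal centroidal axis using Ī + A·d² with d = y − 118.56:
  flange: d = 43.436 mm → contributes +6 500 526 mm⁴
  web: d = -43.564 mm → contributes +12 450 332 mm⁴
  hole: d = 43.436 mm → contributes −95 036 mm⁴
Total I = 18 855 822 mm⁴.

I_x ≈ 1.89 × 10⁷ mm⁴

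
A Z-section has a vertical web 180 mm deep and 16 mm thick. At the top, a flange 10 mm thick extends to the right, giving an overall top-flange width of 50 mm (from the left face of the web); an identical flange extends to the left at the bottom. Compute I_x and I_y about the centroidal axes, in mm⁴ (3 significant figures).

I_x ≈ 1.27 × 10⁷ mm⁴, I_y ≈ 5.52 × 10⁵ mm⁴

Decompose the section into non-overlapping parts with the origin at the bottom-left of its bounding rectangle.
Web: 16 × 180, A = 2 880 mm², y = 90 mm, Ī = 7 776 000 mm⁴.
Top flange (beyond web): 34 × 10, A = 340 mm², y = 175 mm, Ī = 2833.3 mm⁴.
Bottom flange (beyond web): 34 × 10, A = 340 mm², y = 5 mm, Ī = 2833.3 mm⁴.
Centroid: ȳ = ΣA·y / ΣA = 90 mm.
Transfer each piece to the centroidal x-axis using Ī + A·d² with d = y − 90:
  web: d = 0 mm → contributes +7 776 000 mm⁴
  top flange (beyond web): d = 85 mm → contributes +2 459 333 mm⁴
  bottom flange (beyond web): d = -85 mm → contributes +2 459 333 mm⁴
Total I = 12 694 667 mm⁴.
For the y-axis: x̄ = 42 mm.
Repeating about the centroidal y-axis gives I_y = 551 947 mm⁴.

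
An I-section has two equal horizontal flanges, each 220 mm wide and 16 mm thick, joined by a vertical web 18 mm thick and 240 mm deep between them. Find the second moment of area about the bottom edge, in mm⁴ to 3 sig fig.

I_base ≈ 3.46 × 10⁸ mm⁴

Decompose the section into non-overlapping parts with the origin at the bottom-left of its bounding rectangle.
Bottom flange: 220 × 16, A = 3 520 mm², y = 8 mm, Ī = 75 093 mm⁴.
Web: 18 × 240, A = 4 320 mm², y = 136 mm, Ī = 20 736 000 mm⁴.
Top flange: 220 × 16, A = 3 520 mm², y = 264 mm, Ī = 75 093 mm⁴.
Transfer each piece to the bottom edge using Ī + A·d² with d = y − 0:
  bottom flange: d = 8 mm → contributes +300 373 mm⁴
  web: d = 136 mm → contributes +100 638 720 mm⁴
  top flange: d = 264 mm → contributes +245 405 013 mm⁴
Total I = 346 344 107 mm⁴.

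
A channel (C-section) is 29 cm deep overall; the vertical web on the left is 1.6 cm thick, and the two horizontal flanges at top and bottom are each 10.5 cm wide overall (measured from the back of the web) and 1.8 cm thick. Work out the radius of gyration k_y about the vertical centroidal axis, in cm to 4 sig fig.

k_y ≈ 3.079 cm

Treat the section as a set of non-overlapping primitives; coordinates are from the bounding-box lower-left.
Web: 1.6 × 29, A = 46.4 cm², x = 0.8 cm, Ī = 9.89867 cm⁴.
Top flange (beyond web): 8.9 × 1.8, A = 16.02 cm², x = 6.05 cm, Ī = 105.745 cm⁴.
Bottom flange (beyond web): 8.9 × 1.8, A = 16.02 cm², x = 6.05 cm, Ī = 105.745 cm⁴.
Centroid: x̄ = ΣA·x / ΣA = 2.94444 cm.
Transfer each piece to the vertical centroidal axis using Ī + A·d² with d = x − 2.94444:
  web: d = -2.14444 cm → contributes +223.275 cm⁴
  top flange (beyond web): d = 3.10556 cm → contributes +260.25 cm⁴
  bottom flange (beyond web): d = 3.10556 cm → contributes +260.25 cm⁴
Total I = 743.775 cm⁴.
Radius of gyration: k = √(I/A) = √(743.775 / 78.44) = 3.0793 cm.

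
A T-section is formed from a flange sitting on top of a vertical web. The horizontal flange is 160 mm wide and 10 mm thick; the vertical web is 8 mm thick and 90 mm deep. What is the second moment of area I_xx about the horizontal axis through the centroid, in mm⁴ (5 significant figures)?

Treat the section as a set of non-overlapping primitives; coordinates are from the bounding-box lower-left.
Flange: 160 × 10, A = 1 600 mm², y = 95 mm, Ī = 13333.33 mm⁴.
Web: 8 × 90, A = 720 mm², y = 45 mm, Ī = 486 000 mm⁴.
Centroid: ȳ = ΣA·y / ΣA = 79.48276 mm.
Transfer each piece to the horizontal axis through the centroid using Ī + A·d² with d = y − 79.48276:
  flange: d = 15.51724 mm → contributes +398 589 mm⁴
  web: d = -34.48276 mm → contributes +1 342 124 mm⁴
Total I = 1 740 713 mm⁴.

I_xx ≈ 1.7407 × 10⁶ mm⁴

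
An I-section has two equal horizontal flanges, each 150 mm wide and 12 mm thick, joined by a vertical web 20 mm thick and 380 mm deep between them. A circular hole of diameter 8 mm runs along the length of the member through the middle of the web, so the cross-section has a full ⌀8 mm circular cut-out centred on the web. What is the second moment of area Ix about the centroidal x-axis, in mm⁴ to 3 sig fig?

Break the section into simple shapes (no overlaps), measuring from the bottom-left corner of the bounding box.
Bottom flange: 150 × 12, A = 1 800 mm², y = 6 mm, Ī = 21 600 mm⁴.
Web: 20 × 380, A = 7 600 mm², y = 202 mm, Ī = 91 453 333 mm⁴.
Top flange: 150 × 12, A = 1 800 mm², y = 398 mm, Ī = 21 600 mm⁴.
Hole (subtracted): ⌀8, A = 50.265 mm², y = 202 mm, Ī = 201.06 mm⁴.
By symmetry the centroid is at mid-height, ȳ = 202 mm.
Transfer each piece to the centroidal x-axis using Ī + A·d² with d = y − 202:
  bottom flange: d = -196 mm → contributes +69 170 400 mm⁴
  web: d = 0 mm → contributes +91 453 333 mm⁴
  top flange: d = 196 mm → contributes +69 170 400 mm⁴
  hole: d = 0 mm → contributes −201.06 mm⁴
Total I = 229 793 932 mm⁴.

Ix ≈ 2.30 × 10⁸ mm⁴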